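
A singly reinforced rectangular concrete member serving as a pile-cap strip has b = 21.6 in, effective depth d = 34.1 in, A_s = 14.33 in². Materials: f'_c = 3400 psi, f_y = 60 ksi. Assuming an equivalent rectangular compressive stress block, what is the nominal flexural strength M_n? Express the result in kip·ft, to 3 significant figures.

M_n ≈ 1950 kip·ft

T = A_s f_y = 14.33 × 60 = 859.8 kips.
a = T/(0.85 f'_c b) = 859.8/(0.85 × 3.4 × 21.6) = 13.774 in.
M_n = T(d − a/2) = 859.8 × (34.1 − 6.887) = 23397.7 kip·in = 23397.7/12 = 1949.81 kip·ft.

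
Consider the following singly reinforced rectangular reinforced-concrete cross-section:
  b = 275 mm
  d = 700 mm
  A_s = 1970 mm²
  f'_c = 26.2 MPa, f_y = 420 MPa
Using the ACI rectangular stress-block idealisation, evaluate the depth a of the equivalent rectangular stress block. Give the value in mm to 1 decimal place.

T = A_s f_y = 1970 × 420 = 827400 N = 827.4 kN.
Setting C = 0.85 f'_c a b equal to T: a = 827400/(0.85 × 26.2 × 275) = 135.1 mm.

a ≈ 135.1 mm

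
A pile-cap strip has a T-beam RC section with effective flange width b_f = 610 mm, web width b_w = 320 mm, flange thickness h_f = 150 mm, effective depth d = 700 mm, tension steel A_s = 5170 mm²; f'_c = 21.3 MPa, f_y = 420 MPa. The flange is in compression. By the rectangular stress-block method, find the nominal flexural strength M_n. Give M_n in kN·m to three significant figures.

M_n ≈ 1300 kN·m

Tension: T = A_s f_y = 5170 × 420 = 2171400 N.
Try a within the flange: a = T/(0.85 f'_c b_f) = 2171400/(0.85 × 21.3 × 610) = 196.61 mm.
a = 196.61 > h_f = 150 mm: the block extends into the web. Split into flange-overhang and web parts.
C_f = 0.85 f'_c (b_f − b_w) h_f = 0.85 × 21.3 × (610 − 320) × 150 = 787568 N.
Remaining web compression depth: a_w = (T − C_f)/(0.85 f'_c b_w) = (2171400 − 787568)/(0.85 × 21.3 × 320) = 238.86 mm.
M_n = C_f(d − h_f/2) + (T − C_f)(d − a_w/2) = 787568 × (700 − 75) + 1383832 × (700 − 119.43) = 492.23 + 803.41 = 1295.64 × 10⁶ N·mm.
M_n = 1295.64 kN·m.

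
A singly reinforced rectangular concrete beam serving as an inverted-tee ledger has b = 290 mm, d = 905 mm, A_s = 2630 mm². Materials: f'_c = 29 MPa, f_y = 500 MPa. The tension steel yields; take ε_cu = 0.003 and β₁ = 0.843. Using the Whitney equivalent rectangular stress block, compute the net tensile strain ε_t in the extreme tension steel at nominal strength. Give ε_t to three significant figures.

a = A_s f_y/(0.85 f'_c b) = 183.95 mm.
β₁ = 0.843, so c = a/β₁ = 183.95/0.843 = 218.21 mm.
From the linear strain diagram with ε_cu = 0.003: ε_t = 0.003 (d − c)/c = 0.003 × (905 − 218.21)/218.21 = 0.00944.
Since ε_t ≥ 0.005, the section is tension-controlled.

ε_t ≈ 0.00944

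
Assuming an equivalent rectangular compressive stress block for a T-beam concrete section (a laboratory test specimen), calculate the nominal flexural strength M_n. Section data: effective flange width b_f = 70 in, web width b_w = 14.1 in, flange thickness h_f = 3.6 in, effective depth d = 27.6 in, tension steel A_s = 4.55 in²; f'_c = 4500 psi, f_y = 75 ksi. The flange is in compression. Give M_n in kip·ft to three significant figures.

Tension: T = A_s f_y = 4.55 × 75 = 341.25 kips.
Try a within the flange: a = T/(0.85 f'_c b_f) = 341.25/(0.85 × 4.5 × 70) = 1.275 in.
Since a = 1.275 ≤ h_f = 3.6 in, the stress block lies entirely in the flange; analyse as a rectangular beam of width b_f.
M_n = T(d − a/2) = 341.25 × (27.6 − 0.6375) = 9201.0 kip·in.
M_n = 9201.0/12 = 766.75 kip·ft.

M_n ≈ 767 kip·ft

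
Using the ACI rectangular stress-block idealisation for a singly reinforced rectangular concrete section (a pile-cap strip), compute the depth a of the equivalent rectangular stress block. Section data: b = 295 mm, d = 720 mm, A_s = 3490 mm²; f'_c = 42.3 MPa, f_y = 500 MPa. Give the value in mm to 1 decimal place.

a ≈ 164.5 mm

T = A_s f_y = 3490 × 500 = 1745000 N = 1745 kN.
Setting C = 0.85 f'_c a b equal to T: a = 1745000/(0.85 × 42.3 × 295) = 164.5 mm.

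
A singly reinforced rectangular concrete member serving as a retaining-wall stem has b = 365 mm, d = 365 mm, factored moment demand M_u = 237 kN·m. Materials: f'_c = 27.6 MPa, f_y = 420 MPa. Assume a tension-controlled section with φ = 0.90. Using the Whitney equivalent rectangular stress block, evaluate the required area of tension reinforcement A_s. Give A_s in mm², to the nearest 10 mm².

A_s ≈ 1980 mm²

M_n = M_u/φ = 237/0.90 = 263.333 kN·m.
With M_n = 0.85 f'_c a b (d − a/2), solve the quadratic for a:
a = d − √(d² − 2M_n/(0.85 f'_c b)) = 365 − √(365² − 2 × 263.333×10⁶/(0.85 × 27.6 × 365)) = 97.20 mm.
A_s = 0.85 f'_c a b / f_y = 0.85 × 27.6 × 97.20 × 365 / 420 = 1981.7 mm².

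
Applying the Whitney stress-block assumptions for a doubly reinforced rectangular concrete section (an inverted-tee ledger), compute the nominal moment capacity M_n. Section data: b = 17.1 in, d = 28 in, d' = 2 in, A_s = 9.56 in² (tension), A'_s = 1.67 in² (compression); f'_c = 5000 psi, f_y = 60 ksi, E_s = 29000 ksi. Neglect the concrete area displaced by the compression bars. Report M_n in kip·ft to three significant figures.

M_n ≈ 1190 kip·ft

Assume both steels yield.
a = (A_s − A'_s) f_y/(0.85 f'_c b) = (9.56 − 1.67) × 60/(0.85 × 5 × 17.1) = 6.514 in.
c = a/β₁ = 6.514/0.8 = 8.143 in; ε'_s = 0.003(c − d')/c = 0.0023 ≥ ε_y = 0.0021, so the compression steel yields.
M_n = (A_s − A'_s) f_y (d − a/2) + A'_s f_y (d − d') = 473.4 × (28 − 3.257) + 100.2 × (28 − 2) = 11713.3 + 2605.2 = 14318.5 kip·in = 14318.5/12 = 1193.21 kip·ft.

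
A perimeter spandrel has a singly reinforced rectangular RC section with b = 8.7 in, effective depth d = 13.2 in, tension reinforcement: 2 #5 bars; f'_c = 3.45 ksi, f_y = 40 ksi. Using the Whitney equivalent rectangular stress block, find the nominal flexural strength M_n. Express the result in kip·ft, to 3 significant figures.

M_n ≈ 26.3 kip·ft

A_s = 2 × 0.31 = 0.62 in².
T = A_s f_y = 0.62 × 40 = 24.8 kips.
a = T/(0.85 f'_c b) = 24.8/(0.85 × 3.45 × 8.7) = 0.972 in.
M_n = T(d − a/2) = 24.8 × (13.2 − 0.486) = 315.3 kip·in = 315.3/12 = 26.28 kip·ft.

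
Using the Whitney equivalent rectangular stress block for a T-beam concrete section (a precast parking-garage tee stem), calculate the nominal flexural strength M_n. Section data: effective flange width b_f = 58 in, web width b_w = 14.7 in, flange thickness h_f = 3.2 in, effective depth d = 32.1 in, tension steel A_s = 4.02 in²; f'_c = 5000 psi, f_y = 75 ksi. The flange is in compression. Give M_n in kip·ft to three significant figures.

M_n ≈ 791 kip·ft

Tension: T = A_s f_y = 4.02 × 75 = 301.5 kips.
Try a within the flange: a = T/(0.85 f'_c b_f) = 301.5/(0.85 × 5 × 58) = 1.223 in.
Since a = 1.223 ≤ h_f = 3.2 in, the stress block lies entirely in the flange; analyse as a rectangular beam of width b_f.
M_n = T(d − a/2) = 301.5 × (32.1 − 0.6115) = 9493.8 kip·in.
M_n = 9493.8/12 = 791.15 kip·ft.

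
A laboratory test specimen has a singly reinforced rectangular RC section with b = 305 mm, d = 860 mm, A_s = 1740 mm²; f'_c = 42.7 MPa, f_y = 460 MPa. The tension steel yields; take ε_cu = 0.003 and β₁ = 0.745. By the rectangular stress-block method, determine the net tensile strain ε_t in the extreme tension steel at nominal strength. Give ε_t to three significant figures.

a = A_s f_y/(0.85 f'_c b) = 72.30 mm.
β₁ = 0.745, so c = a/β₁ = 72.30/0.745 = 97.05 mm.
From the linear strain diagram with ε_cu = 0.003: ε_t = 0.003 (d − c)/c = 0.003 × (860 − 97.05)/97.05 = 0.0236.
Since ε_t ≥ 0.005, the section is tension-controlled.

ε_t ≈ 0.0236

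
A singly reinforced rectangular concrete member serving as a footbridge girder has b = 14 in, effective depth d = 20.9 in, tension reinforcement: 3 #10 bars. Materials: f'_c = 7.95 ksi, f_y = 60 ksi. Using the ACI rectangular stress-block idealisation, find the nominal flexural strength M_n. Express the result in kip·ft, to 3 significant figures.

M_n ≈ 375 kip·ft

A_s = 3 × 1.27 = 3.81 in².
T = A_s f_y = 3.81 × 60 = 228.6 kips.
a = T/(0.85 f'_c b) = 228.6/(0.85 × 7.95 × 14) = 2.416 in.
M_n = T(d − a/2) = 228.6 × (20.9 − 1.208) = 4501.6 kip·in = 4501.6/12 = 375.13 kip·ft.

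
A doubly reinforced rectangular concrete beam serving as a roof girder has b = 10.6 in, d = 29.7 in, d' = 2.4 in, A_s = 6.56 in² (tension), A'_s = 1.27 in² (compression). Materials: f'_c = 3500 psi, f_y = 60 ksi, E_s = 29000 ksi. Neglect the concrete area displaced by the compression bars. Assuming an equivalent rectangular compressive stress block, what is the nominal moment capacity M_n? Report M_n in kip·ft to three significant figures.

M_n ≈ 826 kip·ft

Assume both steels yield.
a = (A_s − A'_s) f_y/(0.85 f'_c b) = (6.56 − 1.27) × 60/(0.85 × 3.5 × 10.6) = 10.065 in.
c = a/β₁ = 10.065/0.85 = 11.841 in; ε'_s = 0.003(c − d')/c = 0.0024 ≥ ε_y = 0.0021, so the compression steel yields.
M_n = (A_s − A'_s) f_y (d − a/2) + A'_s f_y (d − d') = 317.4 × (29.7 − 5.0325) + 76.2 × (29.7 − 2.4) = 7829.5 + 2080.3 = 9909.8 kip·in = 9909.8/12 = 825.82 kip·ft.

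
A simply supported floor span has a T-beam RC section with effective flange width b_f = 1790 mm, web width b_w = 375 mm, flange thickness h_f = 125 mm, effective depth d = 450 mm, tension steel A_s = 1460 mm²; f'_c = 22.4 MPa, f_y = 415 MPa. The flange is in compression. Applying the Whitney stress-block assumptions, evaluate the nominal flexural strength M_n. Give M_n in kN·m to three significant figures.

M_n ≈ 267 kN·m

Tension: T = A_s f_y = 1460 × 415 = 605900 N.
Try a within the flange: a = T/(0.85 f'_c b_f) = 605900/(0.85 × 22.4 × 1790) = 17.78 mm.
Since a = 17.78 ≤ h_f = 125 mm, the stress block lies entirely in the flange; analyse as a rectangular beam of width b_f.
M_n = T(d − a/2) = 605900 × (450 − 8.89) = 267.27 × 10⁶ N·mm.
M_n = 267.27 kN·m.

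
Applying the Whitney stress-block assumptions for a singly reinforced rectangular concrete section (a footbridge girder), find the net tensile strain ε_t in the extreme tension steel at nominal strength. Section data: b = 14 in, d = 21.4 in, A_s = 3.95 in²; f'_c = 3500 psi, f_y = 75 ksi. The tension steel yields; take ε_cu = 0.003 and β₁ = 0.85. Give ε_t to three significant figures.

ε_t ≈ 0.00467

a = A_s f_y/(0.85 f'_c b) = 7.113 in.
β₁ = 0.85, so c = a/β₁ = 7.113/0.85 = 8.368 in.
From the linear strain diagram with ε_cu = 0.003: ε_t = 0.003 (d − c)/c = 0.003 × (21.4 − 8.368)/8.368 = 0.00467.
ε_t is between 0.004 and 0.005 — transition zone.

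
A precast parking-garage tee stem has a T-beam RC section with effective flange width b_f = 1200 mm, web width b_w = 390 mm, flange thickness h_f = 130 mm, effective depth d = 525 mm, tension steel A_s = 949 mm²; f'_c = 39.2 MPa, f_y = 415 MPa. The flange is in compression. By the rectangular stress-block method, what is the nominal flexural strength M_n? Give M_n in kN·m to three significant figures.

Tension: T = A_s f_y = 949 × 415 = 393835 N.
Try a within the flange: a = T/(0.85 f'_c b_f) = 393835/(0.85 × 39.2 × 1200) = 9.85 mm.
Since a = 9.85 ≤ h_f = 130 mm, the stress block lies entirely in the flange; analyse as a rectangular beam of width b_f.
M_n = T(d − a/2) = 393835 × (525 − 4.925) = 204.82 × 10⁶ N·mm.
M_n = 204.82 kN·m.

M_n ≈ 205 kN·m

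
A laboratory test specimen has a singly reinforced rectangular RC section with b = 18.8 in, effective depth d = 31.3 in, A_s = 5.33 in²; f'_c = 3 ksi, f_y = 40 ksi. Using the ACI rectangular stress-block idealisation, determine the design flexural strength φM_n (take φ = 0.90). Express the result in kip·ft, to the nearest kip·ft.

φM_n ≈ 465 kip·ft

T = A_s f_y = 5.33 × 40 = 213.2 kips.
a = T/(0.85 f'_c b) = 213.2/(0.85 × 3 × 18.8) = 4.447 in.
M_n = T(d − a/2) = 213.2 × (31.3 − 2.2235) = 6199.1 kip·in = 6199.1/12 = 516.59 kip·ft.
φM_n = 0.90 × 516.59 = 464.93 kip·ft.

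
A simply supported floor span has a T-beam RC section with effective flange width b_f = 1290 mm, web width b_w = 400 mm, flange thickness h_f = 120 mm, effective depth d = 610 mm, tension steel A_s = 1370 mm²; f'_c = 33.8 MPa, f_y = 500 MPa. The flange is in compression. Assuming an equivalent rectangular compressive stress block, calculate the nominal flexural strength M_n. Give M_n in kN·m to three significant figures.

M_n ≈ 412 kN·m

Tension: T = A_s f_y = 1370 × 500 = 685000 N.
Try a within the flange: a = T/(0.85 f'_c b_f) = 685000/(0.85 × 33.8 × 1290) = 18.48 mm.
Since a = 18.48 ≤ h_f = 120 mm, the stress block lies entirely in the flange; analyse as a rectangular beam of width b_f.
M_n = T(d − a/2) = 685000 × (610 − 9.24) = 411.52 × 10⁶ N·mm.
M_n = 411.52 kN·m.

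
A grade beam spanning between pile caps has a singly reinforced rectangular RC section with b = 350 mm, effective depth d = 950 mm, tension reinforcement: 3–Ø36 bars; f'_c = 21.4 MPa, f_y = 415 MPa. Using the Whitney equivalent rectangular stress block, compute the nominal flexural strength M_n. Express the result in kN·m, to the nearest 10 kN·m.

M_n ≈ 1080 kN·m

A_s = 3 × 1018 = 3054 mm².
T = A_s f_y = 3054 × 415 = 1267410 N = 1267.41 kN.
From C = T: a = T/(0.85 f'_c b) = 1267410/(0.85 × 21.4 × 350) = 199.07 mm.
M_n = T(d − a/2) = 1267.41 kN × (950 − 99.535) mm = 1077.89 kN·m.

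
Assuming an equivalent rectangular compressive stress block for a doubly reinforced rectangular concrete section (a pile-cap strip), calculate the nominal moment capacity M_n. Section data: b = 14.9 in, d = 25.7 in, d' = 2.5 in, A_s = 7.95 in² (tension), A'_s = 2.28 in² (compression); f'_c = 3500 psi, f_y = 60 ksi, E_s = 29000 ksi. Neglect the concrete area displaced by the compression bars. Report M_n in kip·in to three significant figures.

Assume both steels yield.
a = (A_s − A'_s) f_y/(0.85 f'_c b) = (7.95 − 2.28) × 60/(0.85 × 3.5 × 14.9) = 7.675 in.
c = a/β₁ = 7.675/0.85 = 9.029 in; ε'_s = 0.003(c − d')/c = 0.0022 ≥ ε_y = 0.0021, so the compression steel yields.
M_n = (A_s − A'_s) f_y (d − a/2) + A'_s f_y (d − d') = 340.2 × (25.7 − 3.8375) + 136.8 × (25.7 − 2.5) = 7437.6 + 3173.8 = 10611.4 kip·in.

M_n ≈ 10600 kip·in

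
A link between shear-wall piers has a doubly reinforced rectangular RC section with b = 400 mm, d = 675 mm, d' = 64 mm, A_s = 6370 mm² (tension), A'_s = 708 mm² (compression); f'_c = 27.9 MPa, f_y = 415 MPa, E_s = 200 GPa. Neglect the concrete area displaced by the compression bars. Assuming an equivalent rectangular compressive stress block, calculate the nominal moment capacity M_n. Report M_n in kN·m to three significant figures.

M_n ≈ 1470 kN·m

Assume both tension and compression steel yield.
Net tension couple steel: A_s − A'_s = 5662 mm².
a = (A_s − A'_s) f_y / (0.85 f'_c b) = 2349730/(0.85 × 27.9 × 400) = 247.71 mm.
c = a/β₁ = 247.71/0.85 = 291.42 mm; ε'_s = 0.003(c − d')/c = 0.0023 ≥ f_y/E_s = 0.0021, so compression steel does yield.
M_n = (A_s − A'_s) f_y (d − a/2) + A'_s f_y (d − d') = [2349730 × (675 − 123.855) + 293820 × (675 − 64)] × 10⁻⁶ = 1295.04 + 179.52 = 1474.56 kN·m.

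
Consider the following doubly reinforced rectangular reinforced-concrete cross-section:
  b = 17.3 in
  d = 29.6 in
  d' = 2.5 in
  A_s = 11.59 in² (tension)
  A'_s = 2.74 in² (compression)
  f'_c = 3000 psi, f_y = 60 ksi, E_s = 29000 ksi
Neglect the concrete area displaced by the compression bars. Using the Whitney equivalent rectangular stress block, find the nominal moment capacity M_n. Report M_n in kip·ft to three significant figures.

M_n ≈ 1410 kip·ft

Assume both steels yield.
a = (A_s − A'_s) f_y/(0.85 f'_c b) = (11.59 − 2.74) × 60/(0.85 × 3 × 17.3) = 12.037 in.
c = a/β₁ = 12.037/0.85 = 14.161 in; ε'_s = 0.003(c − d')/c = 0.0025 ≥ ε_y = 0.0021, so the compression steel yields.
M_n = (A_s − A'_s) f_y (d − a/2) + A'_s f_y (d − d') = 531 × (29.6 − 6.0185) + 164.4 × (29.6 − 2.5) = 12521.8 + 4455.2 = 16977.0 kip·in = 16977.0/12 = 1414.75 kip·ft.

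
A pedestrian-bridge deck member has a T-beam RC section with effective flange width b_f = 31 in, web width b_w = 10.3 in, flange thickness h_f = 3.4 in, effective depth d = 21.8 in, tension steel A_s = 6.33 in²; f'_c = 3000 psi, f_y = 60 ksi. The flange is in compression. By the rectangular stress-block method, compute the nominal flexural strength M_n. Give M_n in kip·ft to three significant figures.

Tension: T = A_s f_y = 6.33 × 60 = 379.8 kips.
Try a within the flange: a = T/(0.85 f'_c b_f) = 379.8/(0.85 × 3 × 31) = 4.805 in.
a = 4.805 > h_f = 3.4 in: the block extends into the web. Split into flange-overhang and web parts.
C_f = 0.85 f'_c (b_f − b_w) h_f = 0.85 × 3 × (31 − 10.3) × 3.4 = 179.5 kips.
Remaining web compression depth: a_w = (T − C_f)/(0.85 f'_c b_w) = (379.8 − 179.5)/(0.85 × 3 × 10.3) = 7.626 in.
M_n = C_f(d − h_f/2) + (T − C_f)(d − a_w/2) = 179.5 × (21.8 − 1.7) + 200.3 × (21.8 − 3.813) = 3608.0 + 3602.8 = 7210.8 kip·in.
M_n = 7210.8/12 = 600.90 kip·ft.

M_n ≈ 601 kip·ft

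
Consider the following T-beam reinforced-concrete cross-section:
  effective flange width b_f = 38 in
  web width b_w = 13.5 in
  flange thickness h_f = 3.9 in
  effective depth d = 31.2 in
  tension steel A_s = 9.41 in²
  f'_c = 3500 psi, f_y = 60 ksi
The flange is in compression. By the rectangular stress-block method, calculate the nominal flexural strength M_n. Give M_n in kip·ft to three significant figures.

Tension: T = A_s f_y = 9.41 × 60 = 564.6 kips.
Try a within the flange: a = T/(0.85 f'_c b_f) = 564.6/(0.85 × 3.5 × 38) = 4.994 in.
a = 4.994 > h_f = 3.9 in: the block extends into the web. Split into flange-overhang and web parts.
C_f = 0.85 f'_c (b_f − b_w) h_f = 0.85 × 3.5 × (38 − 13.5) × 3.9 = 284.3 kips.
Remaining web compression depth: a_w = (T − C_f)/(0.85 f'_c b_w) = (564.6 − 284.3)/(0.85 × 3.5 × 13.5) = 6.979 in.
M_n = C_f(d − h_f/2) + (T − C_f)(d − a_w/2) = 284.3 × (31.2 − 1.95) + 280.3 × (31.2 − 3.4895) = 8315.8 + 7767.3 = 16083.1 kip·in.
M_n = 16083.1/12 = 1340.26 kip·ft.

M_n ≈ 1340 kip·ft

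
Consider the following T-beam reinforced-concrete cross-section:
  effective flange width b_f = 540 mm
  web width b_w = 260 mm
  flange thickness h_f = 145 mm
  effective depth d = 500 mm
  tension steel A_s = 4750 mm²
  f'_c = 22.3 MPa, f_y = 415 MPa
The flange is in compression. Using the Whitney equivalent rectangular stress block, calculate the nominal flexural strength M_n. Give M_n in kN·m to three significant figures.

Tension: T = A_s f_y = 4750 × 415 = 1971250 N.
Try a within the flange: a = T/(0.85 f'_c b_f) = 1971250/(0.85 × 22.3 × 540) = 192.59 mm.
a = 192.59 > h_f = 145 mm: the block extends into the web. Split into flange-overhang and web parts.
C_f = 0.85 f'_c (b_f − b_w) h_f = 0.85 × 22.3 × (540 − 260) × 145 = 769573 N.
Remaining web compression depth: a_w = (T − C_f)/(0.85 f'_c b_w) = (1971250 − 769573)/(0.85 × 22.3 × 260) = 243.83 mm.
M_n = C_f(d − h_f/2) + (T − C_f)(d − a_w/2) = 769573 × (500 − 72.5) + 1201677 × (500 − 121.915) = 328.99 + 454.34 = 783.33 × 10⁶ N·mm.
M_n = 783.33 kN·m.

M_n ≈ 783 kN·m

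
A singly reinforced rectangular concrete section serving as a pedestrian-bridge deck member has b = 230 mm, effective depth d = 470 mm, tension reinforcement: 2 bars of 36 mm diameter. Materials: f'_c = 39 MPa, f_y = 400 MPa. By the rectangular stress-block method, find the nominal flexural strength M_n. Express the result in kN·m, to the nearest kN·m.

A_s = 2 × 1018 = 2036 mm².
T = A_s f_y = 2036 × 400 = 814400 N = 814.4 kN.
From C = T: a = T/(0.85 f'_c b) = 814400/(0.85 × 39 × 230) = 106.81 mm.
M_n = T(d − a/2) = 814.4 kN × (470 − 53.405) mm = 339.27 kN·m.

M_n ≈ 339 kN·m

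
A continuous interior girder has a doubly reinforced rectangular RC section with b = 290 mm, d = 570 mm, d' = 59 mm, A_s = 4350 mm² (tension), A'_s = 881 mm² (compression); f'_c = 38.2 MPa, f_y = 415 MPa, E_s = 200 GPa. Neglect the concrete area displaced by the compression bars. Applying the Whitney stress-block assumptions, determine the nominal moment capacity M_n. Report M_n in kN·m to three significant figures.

M_n ≈ 897 kN·m

Assume both tension and compression steel yield.
Net tension couple steel: A_s − A'_s = 3469 mm².
a = (A_s − A'_s) f_y / (0.85 f'_c b) = 1439635/(0.85 × 38.2 × 290) = 152.89 mm.
c = a/β₁ = 152.89/0.777 = 196.77 mm; ε'_s = 0.003(c − d')/c = 0.0021 ≥ f_y/E_s = 0.0021, so compression steel does yield.
M_n = (A_s − A'_s) f_y (d − a/2) + A'_s f_y (d − d') = [1439635 × (570 − 76.445) + 365615 × (570 − 59)] × 10⁻⁶ = 710.54 + 186.83 = 897.37 kN·m.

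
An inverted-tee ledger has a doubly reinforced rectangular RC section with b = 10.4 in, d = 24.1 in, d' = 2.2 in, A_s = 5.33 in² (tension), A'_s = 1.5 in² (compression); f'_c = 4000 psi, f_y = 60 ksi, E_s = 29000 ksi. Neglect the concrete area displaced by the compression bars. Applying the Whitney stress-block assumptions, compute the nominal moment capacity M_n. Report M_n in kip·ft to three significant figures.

M_n ≈ 564 kip·ft

Assume both steels yield.
a = (A_s − A'_s) f_y/(0.85 f'_c b) = (5.33 − 1.5) × 60/(0.85 × 4 × 10.4) = 6.499 in.
c = a/β₁ = 6.499/0.85 = 7.646 in; ε'_s = 0.003(c − d')/c = 0.0021 ≥ ε_y = 0.0021, so the compression steel yields.
M_n = (A_s − A'_s) f_y (d − a/2) + A'_s f_y (d − d') = 229.8 × (24.1 − 3.2495) + 90 × (24.1 − 2.2) = 4791.4 + 1971.0 = 6762.4 kip·in = 6762.4/12 = 563.53 kip·ft.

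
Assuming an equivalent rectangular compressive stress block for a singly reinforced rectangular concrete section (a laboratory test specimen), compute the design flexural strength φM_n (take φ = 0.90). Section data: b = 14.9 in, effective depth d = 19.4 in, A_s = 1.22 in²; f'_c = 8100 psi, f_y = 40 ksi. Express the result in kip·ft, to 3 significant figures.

T = A_s f_y = 1.22 × 40 = 48.8 kips.
a = T/(0.85 f'_c b) = 48.8/(0.85 × 8.1 × 14.9) = 0.476 in.
M_n = T(d − a/2) = 48.8 × (19.4 − 0.238) = 935.1 kip·in = 935.1/12 = 77.93 kip·ft.
φM_n = 0.90 × 77.93 = 70.14 kip·ft.

φM_n ≈ 70.1 kip·ft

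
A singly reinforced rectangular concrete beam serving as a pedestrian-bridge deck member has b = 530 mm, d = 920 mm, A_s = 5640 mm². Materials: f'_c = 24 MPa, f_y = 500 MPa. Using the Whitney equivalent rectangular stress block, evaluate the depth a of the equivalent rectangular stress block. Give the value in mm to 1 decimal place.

a ≈ 260.8 mm

T = A_s f_y = 5640 × 500 = 2820000 N = 2820 kN.
Setting C = 0.85 f'_c a b equal to T: a = 2820000/(0.85 × 24 × 530) = 260.8 mm.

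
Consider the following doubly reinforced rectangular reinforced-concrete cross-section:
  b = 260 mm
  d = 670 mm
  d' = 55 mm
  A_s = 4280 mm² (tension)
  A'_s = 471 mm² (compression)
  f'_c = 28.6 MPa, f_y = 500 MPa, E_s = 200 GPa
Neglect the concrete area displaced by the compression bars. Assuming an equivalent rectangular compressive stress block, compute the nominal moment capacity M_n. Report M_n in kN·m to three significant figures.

Assume both tension and compression steel yield.
Net tension couple steel: A_s − A'_s = 3809 mm².
a = (A_s − A'_s) f_y / (0.85 f'_c b) = 1904500/(0.85 × 28.6 × 260) = 301.32 mm.
c = a/β₁ = 301.32/0.846 = 356.17 mm; ε'_s = 0.003(c − d')/c = 0.0025 ≥ f_y/E_s = 0.0025, so compression steel does yield.
M_n = (A_s − A'_s) f_y (d − a/2) + A'_s f_y (d − d') = [1904500 × (670 − 150.66) + 235500 × (670 − 55)] × 10⁻⁶ = 989.08 + 144.83 = 1133.91 kN·m.

M_n ≈ 1130 kN·m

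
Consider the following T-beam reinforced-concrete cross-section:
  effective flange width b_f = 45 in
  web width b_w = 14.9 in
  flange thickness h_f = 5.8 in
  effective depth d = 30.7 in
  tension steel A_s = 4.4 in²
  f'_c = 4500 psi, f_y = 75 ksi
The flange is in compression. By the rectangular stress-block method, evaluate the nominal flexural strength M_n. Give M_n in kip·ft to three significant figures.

Tension: T = A_s f_y = 4.4 × 75 = 330 kips.
Try a within the flange: a = T/(0.85 f'_c b_f) = 330/(0.85 × 4.5 × 45) = 1.917 in.
Since a = 1.917 ≤ h_f = 5.8 in, the stress block lies entirely in the flange; analyse as a rectangular beam of width b_f.
M_n = T(d − a/2) = 330 × (30.7 − 0.9585) = 9814.7 kip·in.
M_n = 9814.7/12 = 817.89 kip·ft.

M_n ≈ 818 kip·ft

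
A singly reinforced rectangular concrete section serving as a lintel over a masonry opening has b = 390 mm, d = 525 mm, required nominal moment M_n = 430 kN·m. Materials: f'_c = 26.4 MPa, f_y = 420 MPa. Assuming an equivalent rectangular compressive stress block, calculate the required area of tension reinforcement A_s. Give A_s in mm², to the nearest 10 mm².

With M_n = 0.85 f'_c a b (d − a/2), solve the quadratic for a:
a = d − √(d² − 2M_n/(0.85 f'_c b)) = 525 − √(525² − 2 × 430×10⁶/(0.85 × 26.4 × 390)) = 103.86 mm.
A_s = 0.85 f'_c a b / f_y = 0.85 × 26.4 × 103.86 × 390 / 420 = 2164.1 mm².

A_s ≈ 2160 mm²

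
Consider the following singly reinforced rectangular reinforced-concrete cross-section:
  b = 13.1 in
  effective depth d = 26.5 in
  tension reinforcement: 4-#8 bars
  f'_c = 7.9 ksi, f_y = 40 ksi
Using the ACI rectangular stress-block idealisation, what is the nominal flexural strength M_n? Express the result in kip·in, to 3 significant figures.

M_n ≈ 3260 kip·in

A_s = 4 × 0.79 = 3.16 in².
T = A_s f_y = 3.16 × 40 = 126.4 kips.
a = T/(0.85 f'_c b) = 126.4/(0.85 × 7.9 × 13.1) = 1.437 in.
M_n = T(d − a/2) = 126.4 × (26.5 − 0.7185) = 3258.8 kip·in.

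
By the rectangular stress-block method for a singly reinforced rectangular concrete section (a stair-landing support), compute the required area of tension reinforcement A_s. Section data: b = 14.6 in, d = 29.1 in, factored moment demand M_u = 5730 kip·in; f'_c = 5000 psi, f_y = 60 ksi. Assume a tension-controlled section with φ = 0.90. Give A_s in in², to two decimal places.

M_n = M_u/φ = 5730/0.90 = 6366.67 kip·in.
From M_n = 0.85 f'_c a b (d − a/2):
a = d − √(d² − 2M_n/(0.85 f'_c b)) = 29.1 − √(29.1² − 2 × 6366.67/(0.85 × 5 × 14.6)) = 3.770 in.
A_s = 0.85 f'_c a b / f_y = 0.85 × 5 × 3.770 × 14.6 / 60 = 3.899 in².

A_s ≈ 3.90 in²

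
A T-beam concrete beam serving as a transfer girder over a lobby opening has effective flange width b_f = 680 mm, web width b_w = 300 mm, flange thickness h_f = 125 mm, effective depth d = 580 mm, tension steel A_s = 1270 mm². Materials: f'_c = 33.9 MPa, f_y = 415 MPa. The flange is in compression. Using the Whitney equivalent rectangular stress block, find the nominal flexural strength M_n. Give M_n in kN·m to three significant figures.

Tension: T = A_s f_y = 1270 × 415 = 527050 N.
Try a within the flange: a = T/(0.85 f'_c b_f) = 527050/(0.85 × 33.9 × 680) = 26.90 mm.
Since a = 26.90 ≤ h_f = 125 mm, the stress block lies entirely in the flange; analyse as a rectangular beam of width b_f.
M_n = T(d − a/2) = 527050 × (580 − 13.45) = 298.60 × 10⁶ N·mm.
M_n = 298.60 kN·m.

M_n ≈ 299 kN·m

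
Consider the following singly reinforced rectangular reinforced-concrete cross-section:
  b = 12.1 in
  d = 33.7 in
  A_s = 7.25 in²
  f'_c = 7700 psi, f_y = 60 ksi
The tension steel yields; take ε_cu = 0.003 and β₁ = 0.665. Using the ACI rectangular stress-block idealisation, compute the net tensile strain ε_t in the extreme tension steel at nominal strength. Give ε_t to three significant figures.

a = A_s f_y/(0.85 f'_c b) = 5.493 in.
β₁ = 0.665, so c = a/β₁ = 5.493/0.665 = 8.260 in.
From the linear strain diagram with ε_cu = 0.003: ε_t = 0.003 (d − c)/c = 0.003 × (33.7 − 8.260)/8.260 = 0.00924.
Since ε_t ≥ 0.005, the section is tension-controlled.

ε_t ≈ 0.00924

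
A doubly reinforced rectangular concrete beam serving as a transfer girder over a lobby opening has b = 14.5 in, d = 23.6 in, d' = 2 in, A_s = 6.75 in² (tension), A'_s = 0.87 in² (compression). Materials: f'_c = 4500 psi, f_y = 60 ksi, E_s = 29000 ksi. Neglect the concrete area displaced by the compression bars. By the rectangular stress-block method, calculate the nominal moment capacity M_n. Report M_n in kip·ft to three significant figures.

Assume both steels yield.
a = (A_s − A'_s) f_y/(0.85 f'_c b) = (6.75 − 0.87) × 60/(0.85 × 4.5 × 14.5) = 6.361 in.
c = a/β₁ = 6.361/0.825 = 7.710 in; ε'_s = 0.003(c − d')/c = 0.0022 ≥ ε_y = 0.0021, so the compression steel yields.
M_n = (A_s − A'_s) f_y (d − a/2) + A'_s f_y (d − d') = 352.8 × (23.6 − 3.1805) + 52.2 × (23.6 − 2) = 7204.0 + 1127.5 = 8331.5 kip·in = 8331.5/12 = 694.29 kip·ft.

M_n ≈ 694 kip·ft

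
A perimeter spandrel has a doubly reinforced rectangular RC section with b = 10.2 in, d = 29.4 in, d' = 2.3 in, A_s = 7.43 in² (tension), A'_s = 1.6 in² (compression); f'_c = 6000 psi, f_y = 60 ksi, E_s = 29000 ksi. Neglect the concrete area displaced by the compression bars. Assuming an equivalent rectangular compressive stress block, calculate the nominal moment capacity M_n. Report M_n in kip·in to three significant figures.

M_n ≈ 11700 kip·in

Assume both steels yield.
a = (A_s − A'_s) f_y/(0.85 f'_c b) = (7.43 − 1.6) × 60/(0.85 × 6 × 10.2) = 6.724 in.
c = a/β₁ = 6.724/0.75 = 8.965 in; ε'_s = 0.003(c − d')/c = 0.0022 ≥ ε_y = 0.0021, so the compression steel yields.
M_n = (A_s − A'_s) f_y (d − a/2) + A'_s f_y (d − d') = 349.8 × (29.4 − 3.362) + 96 × (29.4 − 2.3) = 9108.1 + 2601.6 = 11709.7 kip·in.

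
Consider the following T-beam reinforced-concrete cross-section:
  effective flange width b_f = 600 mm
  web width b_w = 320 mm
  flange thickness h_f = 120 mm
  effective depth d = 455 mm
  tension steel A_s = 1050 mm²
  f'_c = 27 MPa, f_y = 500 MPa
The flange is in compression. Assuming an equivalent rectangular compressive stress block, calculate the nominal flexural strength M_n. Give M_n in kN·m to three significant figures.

Tension: T = A_s f_y = 1050 × 500 = 525000 N.
Try a within the flange: a = T/(0.85 f'_c b_f) = 525000/(0.85 × 27 × 600) = 38.13 mm.
Since a = 38.13 ≤ h_f = 120 mm, the stress block lies entirely in the flange; analyse as a rectangular beam of width b_f.
M_n = T(d − a/2) = 525000 × (455 − 19.065) = 228.87 × 10⁶ N·mm.
M_n = 228.87 kN·m.

M_n ≈ 229 kN·m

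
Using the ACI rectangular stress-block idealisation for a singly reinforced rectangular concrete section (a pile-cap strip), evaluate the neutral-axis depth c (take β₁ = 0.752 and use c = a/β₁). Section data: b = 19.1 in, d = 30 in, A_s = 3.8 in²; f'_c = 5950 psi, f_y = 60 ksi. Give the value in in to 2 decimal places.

c ≈ 3.14 in

T = A_s f_y = 3.8 × 60 = 228 kips.
a = T/(0.85 f'_c b) = 228/(0.85 × 5.95 × 19.1) = 2.3603 in.
With β₁ = 0.752, c = a/β₁ = 2.3603/0.752 = 3.14 in.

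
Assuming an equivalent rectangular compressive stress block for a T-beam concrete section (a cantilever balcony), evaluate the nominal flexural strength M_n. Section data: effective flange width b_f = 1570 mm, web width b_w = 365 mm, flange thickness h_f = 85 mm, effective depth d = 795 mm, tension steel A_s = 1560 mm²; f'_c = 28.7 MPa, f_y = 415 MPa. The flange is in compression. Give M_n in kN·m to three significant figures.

Tension: T = A_s f_y = 1560 × 415 = 647400 N.
Try a within the flange: a = T/(0.85 f'_c b_f) = 647400/(0.85 × 28.7 × 1570) = 16.90 mm.
Since a = 16.90 ≤ h_f = 85 mm, the stress block lies entirely in the flange; analyse as a rectangular beam of width b_f.
M_n = T(d − a/2) = 647400 × (795 − 8.45) = 509.21 × 10⁶ N·mm.
M_n = 509.21 kN·m.

M_n ≈ 509 kN·m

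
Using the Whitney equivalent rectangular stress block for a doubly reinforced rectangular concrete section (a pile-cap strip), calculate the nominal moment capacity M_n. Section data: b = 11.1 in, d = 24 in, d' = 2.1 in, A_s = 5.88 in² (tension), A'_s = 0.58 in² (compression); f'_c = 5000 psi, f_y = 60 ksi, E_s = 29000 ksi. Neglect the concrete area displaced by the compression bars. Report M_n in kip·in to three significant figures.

M_n ≈ 7320 kip·in

Assume both steels yield.
a = (A_s − A'_s) f_y/(0.85 f'_c b) = (5.88 − 0.58) × 60/(0.85 × 5 × 11.1) = 6.741 in.
c = a/β₁ = 6.741/0.8 = 8.426 in; ε'_s = 0.003(c − d')/c = 0.0023 ≥ ε_y = 0.0021, so the compression steel yields.
M_n = (A_s − A'_s) f_y (d − a/2) + A'_s f_y (d − d') = 318 × (24 − 3.3705) + 34.8 × (24 − 2.1) = 6560.2 + 762.1 = 7322.3 kip·in.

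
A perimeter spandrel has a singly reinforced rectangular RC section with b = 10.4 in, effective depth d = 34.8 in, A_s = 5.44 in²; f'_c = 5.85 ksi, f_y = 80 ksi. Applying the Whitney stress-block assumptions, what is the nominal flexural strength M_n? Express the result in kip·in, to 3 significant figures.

T = A_s f_y = 5.44 × 80 = 435.2 kips.
a = T/(0.85 f'_c b) = 435.2/(0.85 × 5.85 × 10.4) = 8.416 in.
M_n = T(d − a/2) = 435.2 × (34.8 − 4.208) = 13313.6 kip·in.

M_n ≈ 13300 kip·in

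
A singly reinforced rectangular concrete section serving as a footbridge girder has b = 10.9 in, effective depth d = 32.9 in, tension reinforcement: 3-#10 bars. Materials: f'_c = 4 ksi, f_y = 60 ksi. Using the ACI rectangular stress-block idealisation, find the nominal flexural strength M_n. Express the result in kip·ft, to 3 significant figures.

M_n ≈ 568 kip·ft

A_s = 3 × 1.27 = 3.81 in².
T = A_s f_y = 3.81 × 60 = 228.6 kips.
a = T/(0.85 f'_c b) = 228.6/(0.85 × 4 × 10.9) = 6.168 in.
M_n = T(d − a/2) = 228.6 × (32.9 − 3.084) = 6815.9 kip·in = 6815.9/12 = 567.99 kip·ft.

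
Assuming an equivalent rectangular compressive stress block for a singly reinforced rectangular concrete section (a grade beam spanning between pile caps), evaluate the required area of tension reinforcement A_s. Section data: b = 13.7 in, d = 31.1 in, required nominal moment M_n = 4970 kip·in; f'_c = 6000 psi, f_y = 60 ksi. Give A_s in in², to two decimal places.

From M_n = 0.85 f'_c a b (d − a/2):
a = d − √(d² − 2M_n/(0.85 f'_c b)) = 31.1 − √(31.1² − 2 × 4970/(0.85 × 6 × 13.7)) = 2.378 in.
A_s = 0.85 f'_c a b / f_y = 0.85 × 6 × 2.378 × 13.7 / 60 = 2.769 in².

A_s ≈ 2.77 in²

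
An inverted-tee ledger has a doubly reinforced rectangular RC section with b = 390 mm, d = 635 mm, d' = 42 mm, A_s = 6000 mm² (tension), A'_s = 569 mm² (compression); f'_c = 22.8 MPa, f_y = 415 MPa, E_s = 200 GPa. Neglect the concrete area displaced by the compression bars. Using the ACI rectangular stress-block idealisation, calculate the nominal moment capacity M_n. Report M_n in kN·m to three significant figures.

M_n ≈ 1240 kN·m

Assume both tension and compression steel yield.
Net tension couple steel: A_s − A'_s = 5431 mm².
a = (A_s − A'_s) f_y / (0.85 f'_c b) = 2253865/(0.85 × 22.8 × 390) = 298.20 mm.
c = a/β₁ = 298.20/0.85 = 350.82 mm; ε'_s = 0.003(c − d')/c = 0.0026 ≥ f_y/E_s = 0.0021, so compression steel does yield.
M_n = (A_s − A'_s) f_y (d − a/2) + A'_s f_y (d − d') = [2253865 × (635 − 149.1) + 236135 × (635 − 42)] × 10⁻⁶ = 1095.15 + 140.03 = 1235.18 kN·m.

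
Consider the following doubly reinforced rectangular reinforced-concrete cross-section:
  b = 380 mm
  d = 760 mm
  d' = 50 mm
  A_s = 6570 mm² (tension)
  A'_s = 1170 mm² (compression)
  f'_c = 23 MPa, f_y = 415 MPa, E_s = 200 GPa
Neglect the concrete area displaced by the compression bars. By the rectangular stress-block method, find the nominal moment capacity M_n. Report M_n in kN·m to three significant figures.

M_n ≈ 1710 kN·m

Assume both tension and compression steel yield.
Net tension couple steel: A_s − A'_s = 5400 mm².
a = (A_s − A'_s) f_y / (0.85 f'_c b) = 2241000/(0.85 × 23 × 380) = 301.66 mm.
c = a/β₁ = 301.66/0.85 = 354.89 mm; ε'_s = 0.003(c − d')/c = 0.0026 ≥ f_y/E_s = 0.0021, so compression steel does yield.
M_n = (A_s − A'_s) f_y (d − a/2) + A'_s f_y (d − d') = [2241000 × (760 − 150.83) + 485550 × (760 − 50)] × 10⁻⁶ = 1365.15 + 344.74 = 1709.89 kN·m.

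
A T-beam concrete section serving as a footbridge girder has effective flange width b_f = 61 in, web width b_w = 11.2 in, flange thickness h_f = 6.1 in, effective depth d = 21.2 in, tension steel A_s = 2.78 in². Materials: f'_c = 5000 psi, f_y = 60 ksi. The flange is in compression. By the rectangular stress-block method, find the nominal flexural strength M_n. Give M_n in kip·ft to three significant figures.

M_n ≈ 290 kip·ft

Tension: T = A_s f_y = 2.78 × 60 = 166.8 kips.
Try a within the flange: a = T/(0.85 f'_c b_f) = 166.8/(0.85 × 5 × 61) = 0.643 in.
Since a = 0.643 ≤ h_f = 6.1 in, the stress block lies entirely in the flange; analyse as a rectangular beam of width b_f.
M_n = T(d − a/2) = 166.8 × (21.2 − 0.3215) = 3482.5 kip·in.
M_n = 3482.5/12 = 290.21 kip·ft.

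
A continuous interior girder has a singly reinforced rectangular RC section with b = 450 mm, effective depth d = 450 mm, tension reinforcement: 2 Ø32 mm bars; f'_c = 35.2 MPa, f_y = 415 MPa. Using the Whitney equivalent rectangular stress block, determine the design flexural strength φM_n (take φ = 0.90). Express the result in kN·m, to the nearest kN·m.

φM_n ≈ 255 kN·m

A_s = 2 × 804 = 1608 mm².
T = A_s f_y = 1608 × 415 = 667320 N = 667.32 kN.
From C = T: a = T/(0.85 f'_c b) = 667320/(0.85 × 35.2 × 450) = 49.56 mm.
M_n = T(d − a/2) = 667.32 kN × (450 − 24.78) mm = 283.76 kN·m.
φM_n = 0.90 × 283.76 = 255.38 kN·m.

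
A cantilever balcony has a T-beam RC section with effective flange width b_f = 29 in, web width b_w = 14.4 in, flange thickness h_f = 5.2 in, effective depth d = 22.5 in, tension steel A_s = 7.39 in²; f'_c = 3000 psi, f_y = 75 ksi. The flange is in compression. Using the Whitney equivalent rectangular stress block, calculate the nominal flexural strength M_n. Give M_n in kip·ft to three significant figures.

M_n ≈ 850 kip·ft

Tension: T = A_s f_y = 7.39 × 75 = 554.25 kips.
Try a within the flange: a = T/(0.85 f'_c b_f) = 554.25/(0.85 × 3 × 29) = 7.495 in.
a = 7.495 > h_f = 5.2 in: the block extends into the web. Split into flange-overhang and web parts.
C_f = 0.85 f'_c (b_f − b_w) h_f = 0.85 × 3 × (29 − 14.4) × 5.2 = 193.6 kips.
Remaining web compression depth: a_w = (T − C_f)/(0.85 f'_c b_w) = (554.25 − 193.6)/(0.85 × 3 × 14.4) = 9.822 in.
M_n = C_f(d − h_f/2) + (T − C_f)(d − a_w/2) = 193.6 × (22.5 − 2.6) + 360.65 × (22.5 − 4.911) = 3852.6 + 6343.5 = 10196.1 kip·in.
M_n = 10196.1/12 = 849.68 kip·ft.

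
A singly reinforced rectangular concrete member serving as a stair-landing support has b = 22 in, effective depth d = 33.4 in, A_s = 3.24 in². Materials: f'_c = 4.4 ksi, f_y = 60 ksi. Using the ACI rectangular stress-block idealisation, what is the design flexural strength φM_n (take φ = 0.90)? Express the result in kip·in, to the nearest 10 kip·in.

T = A_s f_y = 3.24 × 60 = 194.4 kips.
a = T/(0.85 f'_c b) = 194.4/(0.85 × 4.4 × 22) = 2.363 in.
M_n = T(d − a/2) = 194.4 × (33.4 − 1.1815) = 6263.3 kip·in.
φM_n = 0.90 × 6263.3 = 5637.0 kip·in.

φM_n ≈ 5640 kip·in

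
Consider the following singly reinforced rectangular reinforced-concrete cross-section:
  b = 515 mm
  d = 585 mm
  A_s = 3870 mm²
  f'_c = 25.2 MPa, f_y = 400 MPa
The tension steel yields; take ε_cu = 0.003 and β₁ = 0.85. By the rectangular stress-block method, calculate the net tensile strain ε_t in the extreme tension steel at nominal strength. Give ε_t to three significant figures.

a = A_s f_y/(0.85 f'_c b) = 140.33 mm.
β₁ = 0.85, so c = a/β₁ = 140.33/0.85 = 165.09 mm.
From the linear strain diagram with ε_cu = 0.003: ε_t = 0.003 (d − c)/c = 0.003 × (585 − 165.09)/165.09 = 0.00763.
Since ε_t ≥ 0.005, the section is tension-controlled.

ε_t ≈ 0.00763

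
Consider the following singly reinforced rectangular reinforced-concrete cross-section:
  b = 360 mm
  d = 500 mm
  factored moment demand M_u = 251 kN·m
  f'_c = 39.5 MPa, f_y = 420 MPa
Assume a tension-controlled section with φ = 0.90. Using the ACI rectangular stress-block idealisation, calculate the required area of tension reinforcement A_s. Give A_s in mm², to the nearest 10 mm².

M_n = M_u/φ = 251/0.90 = 278.889 kN·m.
With M_n = 0.85 f'_c a b (d − a/2), solve the quadratic for a:
a = d − √(d² − 2M_n/(0.85 f'_c b)) = 500 − √(500² − 2 × 278.889×10⁶/(0.85 × 39.5 × 360)) = 48.50 mm.
A_s = 0.85 f'_c a b / f_y = 0.85 × 39.5 × 48.50 × 360 / 420 = 1395.8 mm².

A_s ≈ 1400 mm²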